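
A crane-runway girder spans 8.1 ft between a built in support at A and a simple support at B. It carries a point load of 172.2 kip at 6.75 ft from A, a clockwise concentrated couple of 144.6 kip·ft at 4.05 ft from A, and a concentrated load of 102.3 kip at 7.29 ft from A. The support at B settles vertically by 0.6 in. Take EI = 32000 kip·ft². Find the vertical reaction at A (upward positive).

Take the reaction at B as the redundant and release it; the primary structure is a cantilever fixed at A.
Downward deflection at the released point B due to the loads:
  point load 172.2 at a = 6.75: Pa²(3L − a)/(6EI) = 22949/EI
  clockwise couple 144.6 at a = 4.05: M₀a(2L − a)/(2EI) = 3558/EI
  point load 102.3 at a = 7.29: Pa²(3L − a)/(6EI) = 15413/EI
  δ_0 = 41920/EI
Tip deflection under a unit load at B: L³/(3EI) = 177.1/EI.
With EI = 32000 kip·ft²: δ_0 = 1.31 ft and δ_{BB} = 0.005536 ft/kip.
Compatibility — the beam at B must follow the support down by 0.05 ft: δ_0 − R_B·δ_{BB} = 0.05, so R_B = (1.31 − 0.05)/0.005536 = 227.6 kip.
Vertical equilibrium: R_A = ΣP − R_B = 274.5 − 227.6 = 46.89 kip.

R_A = 46.89 kip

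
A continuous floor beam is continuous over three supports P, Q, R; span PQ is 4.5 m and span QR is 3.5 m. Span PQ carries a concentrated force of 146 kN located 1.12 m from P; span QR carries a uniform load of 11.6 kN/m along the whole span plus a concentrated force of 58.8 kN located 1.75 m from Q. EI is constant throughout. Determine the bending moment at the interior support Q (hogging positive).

M_Q = 67.79 kN·m

Take M_Q as the redundant. Released structure: two simple spans PQ and QR with a hinge at Q.
Discontinuity in slope at Q on the released structure — sum the simple-span end rotations:
  span PQ: point load 146 at a = 1.12: Pab(L + a)/(6LEI) = 115/EI
  span QR: UDL 11.6: wL³/(24EI) = 20.72/EI
  span QR: point load 58.8 at a = 1.75: Pab(L + b)/(6LEI) = 45.02/EI
  relative rotation θ_0 = (115 + 65.74)/EI = 180.8/EI
A unit hogging moment at Q produces rotation L₁/(3EI) + L₂/(3EI) = 2.667/EI.
Compatibility: M_Q·(L₁+L₂)/(3EI) = θ_0, giving M_Q = 67.79 kN·m (hogging).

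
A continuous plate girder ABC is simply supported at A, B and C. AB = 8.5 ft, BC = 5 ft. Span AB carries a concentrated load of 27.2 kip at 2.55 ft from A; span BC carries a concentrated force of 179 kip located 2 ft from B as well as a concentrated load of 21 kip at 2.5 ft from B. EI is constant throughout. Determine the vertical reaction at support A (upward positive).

R_A = 8.357 kip

Insert a hinge at B; M_B is the redundant, and each span becomes simply supported.
Discontinuity in slope at B on the released structure — sum the simple-span end rotations:
  span AB: point load 27.2 at a = 2.55: Pab(L + a)/(6LEI) = 89.42/EI
  span BC: point load 179 at a = 2: Pab(L + b)/(6LEI) = 286.4/EI
  span BC: point load 21 at a = 2.5: Pab(L + b)/(6LEI) = 32.81/EI
  relative rotation θ_0 = (89.42 + 319.2)/EI = 408.6/EI
A unit hogging moment at B produces rotation L₁/(3EI) + L₂/(3EI) = 4.5/EI.
Slope continuity at B: θ_0 = M_B·4.5/EI, so M_B = 408.6/4.5 = 90.81 kip·ft (hogging).
Span AB, ΣM about A with M_B applied at B: R_B^{AB}·8.5 = 69.36 + 90.81, so R_B^{AB} = 18.84 kip and R_A = 27.2 − 18.84 = 8.357 kip.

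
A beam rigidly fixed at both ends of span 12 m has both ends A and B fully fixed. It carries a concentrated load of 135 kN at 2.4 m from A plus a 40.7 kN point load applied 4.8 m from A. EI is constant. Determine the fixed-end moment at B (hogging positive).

M_B = 98.73 kN·m

Take the two fixed-end moments M_A, M_B as redundants; the released structure is the simple span AB.
Simple-span end rotations at A and B under the given loads:
  at A: point load 135 at a = 2.4: Pab(L + b)/(6LEI) = 933.1/EI
  at B: point load 135 at a = 2.4: Pab(L + a)/(6LEI) = 622.1/EI
  at A: point load 40.7 at a = 4.8: Pab(L + b)/(6LEI) = 375.1/EI
  at B: point load 40.7 at a = 4.8: Pab(L + a)/(6LEI) = 328.2/EI
  θ_A0 = 1308/EI,  θ_B0 = 950.3/EI
Flexibility coefficients: a unit moment at one end gives L/(3EI) there and L/(6EI) at the far end, so f₁₁ = f₂₂ = 4/EI and f₁₂ = f₂₁ = 2/EI.
Compatibility — zero rotation at each built-in end:
  4 M_A + 2 M_B = 1308
  2 M_A + 4 M_B = 950.3
Solving the pair gives M_A = 277.7 kN·m and M_B = 98.73 kN·m (hogging).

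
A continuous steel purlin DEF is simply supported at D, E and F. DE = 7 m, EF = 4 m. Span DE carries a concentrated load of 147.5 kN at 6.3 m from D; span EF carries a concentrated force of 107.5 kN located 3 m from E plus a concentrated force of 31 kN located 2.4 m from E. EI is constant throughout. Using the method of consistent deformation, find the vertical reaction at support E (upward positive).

Release continuity at E by inserting a hinge; the redundant is the internal moment M_E. The primary structure is two simply-supported spans DE and EF.
Rotations at E on the released spans (each span's end-slope, ×1/EI):
  span DE: point load 147.5 at a = 6.3: Pab(L + a)/(6LEI) = 206/EI
  span EF: point load 107.5 at a = 3: Pab(L + b)/(6LEI) = 67.19/EI
  span EF: point load 31 at a = 2.4: Pab(L + b)/(6LEI) = 27.78/EI
  relative rotation θ_0 = (206 + 94.96)/EI = 300.9/EI
A unit hogging moment at E produces rotation L₁/(3EI) + L₂/(3EI) = 3.667/EI.
Compatibility: M_E·(L₁+L₂)/(3EI) = θ_0, giving M_E = 82.08 kN·m (hogging).
Span DE, ΣM about D with M_E applied at E: R_E^{DE}·7 = 929.2 + 82.08, so R_E^{DE} = 144.5 kN and R_D = 147.5 − 144.5 = 3.025 kN.
Span EF, ΣM about F: R_E^{EF}·4 = 157.1 + 82.08, so R_E^{EF} = 59.79 kN and R_F = 138.5 − 59.79 = 78.71 kN.
R_E = 144.5 + 59.79 = 204.3 kN.

R_E = 204.3 kN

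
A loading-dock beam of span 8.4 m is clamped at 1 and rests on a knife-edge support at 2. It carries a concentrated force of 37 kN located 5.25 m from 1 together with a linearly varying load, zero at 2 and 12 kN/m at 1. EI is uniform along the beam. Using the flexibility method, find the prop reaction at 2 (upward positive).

Choose R_2 as the redundant. The primary structure is the cantilever fixed at 1.
Primary-structure tip deflection at 2 by superposition:
  point load 37 at a = 5.25: Pa²(3L − a)/(6EI) = 3391/EI
  triangular load, peak 12 at the fixed end: w₀L⁴/(30EI) = 1991/EI
  δ_0 = 5382/EI
Flexibility coefficient — unit upward force at 2: δ_{22} = L³/(3EI) = 197.6/EI.
The prop prevents deflection at 2: R_2 = δ_0/δ_{22} = 5382/197.6 = 27.24 kN.

R_2 = 27.24 kN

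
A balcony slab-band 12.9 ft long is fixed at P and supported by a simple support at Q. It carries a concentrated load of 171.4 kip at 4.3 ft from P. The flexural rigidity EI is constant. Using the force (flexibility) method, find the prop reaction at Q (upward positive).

R_Q = 25.39 kip

Choose R_Q as the redundant. The primary structure is the cantilever fixed at P.
Primary-structure tip deflection at Q by superposition:
  point load 171.4 at a = 4.3: Pa²(3L − a)/(6EI) = 18170/EI
Flexibility coefficient — unit upward force at Q: δ_{QQ} = L³/(3EI) = 715.6/EI.
Compatibility at Q: δ_0 − R_Q·δ_{QQ} = 0, so R_Q = 18170/715.6 = 25.39 kip.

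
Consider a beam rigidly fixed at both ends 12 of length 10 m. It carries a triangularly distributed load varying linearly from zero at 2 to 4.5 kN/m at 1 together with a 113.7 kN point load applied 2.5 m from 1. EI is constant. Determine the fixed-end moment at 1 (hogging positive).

M_1 = 182.4 kN·m

Release both end moments; the primary structure is a simply-supported span 12 with redundants M_1 and M_2.
Simple-span end rotations at 1 and 2 under the given loads:
  at 1: triangular load, peak 4.5: w₀L³/(45EI) = 100/EI
  at 2: triangular load, peak 4.5: 7w₀L³/(360EI) = 87.5/EI
  at 1: point load 113.7 at a = 2.5: Pab(L + b)/(6LEI) = 621.8/EI
  at 2: point load 113.7 at a = 2.5: Pab(L + a)/(6LEI) = 444.1/EI
  θ_10 = 721.8/EI,  θ_20 = 531.6/EI
Flexibility coefficients: a unit moment at one end gives L/(3EI) there and L/(6EI) at the far end, so f₁₁ = f₂₂ = 3.333/EI and f₁₂ = f₂₁ = 1.667/EI.
Compatibility — zero rotation at each built-in end:
  3.333 M_1 + 1.667 M_2 = 721.8
  1.667 M_1 + 3.333 M_2 = 531.6
Solving the pair gives M_1 = 182.4 kN·m and M_2 = 68.3 kN·m (hogging).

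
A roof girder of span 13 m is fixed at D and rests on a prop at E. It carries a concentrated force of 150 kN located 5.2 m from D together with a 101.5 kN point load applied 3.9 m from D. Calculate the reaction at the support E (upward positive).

Remove the prop at E; the released (primary) structure is a cantilever built in at D.
Deflection at E on the released cantilever, summing each load's contribution:
  point load 150 at a = 5.2: Pa²(3L − a)/(6EI) = 22849/EI
  point load 101.5 at a = 3.9: Pa²(3L − a)/(6EI) = 9031/EI
  δ_0 = 31880/EI
Flexibility coefficient — unit upward force at E: δ_{EE} = L³/(3EI) = 732.3/EI.
Compatibility at E: δ_0 − R_E·δ_{EE} = 0, so R_E = 31880/732.3 = 43.53 kN.

R_E = 43.53 kN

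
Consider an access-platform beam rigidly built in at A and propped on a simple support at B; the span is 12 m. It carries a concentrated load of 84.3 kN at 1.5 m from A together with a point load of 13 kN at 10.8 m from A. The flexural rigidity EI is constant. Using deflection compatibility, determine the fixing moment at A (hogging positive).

Take the reaction at B as the redundant and release it; the primary structure is a cantilever fixed at A.
Downward deflection at the released point B due to the loads:
  point load 84.3 at a = 1.5: Pa²(3L − a)/(6EI) = 1091/EI
  point load 13 at a = 10.8: Pa²(3L − a)/(6EI) = 6369/EI
  δ_0 = 7459/EI
Tip deflection under a unit load at B: L³/(3EI) = 576/EI.
The prop prevents deflection at B: R_B = δ_0/δ_{BB} = 7459/576 = 12.95 kN.
Moment equilibrium about A: M_A = Σ(load moments about A) − R_B·L = 266.9 − 12.95×12 = 111.5 kN·m.

M_A = 111.5 kN·m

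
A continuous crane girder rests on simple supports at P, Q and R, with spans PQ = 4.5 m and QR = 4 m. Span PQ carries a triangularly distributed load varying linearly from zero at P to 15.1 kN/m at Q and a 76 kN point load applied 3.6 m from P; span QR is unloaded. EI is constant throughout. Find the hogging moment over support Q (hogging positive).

Release continuity at Q by inserting a hinge; the redundant is the internal moment M_Q. The primary structure is two simply-supported spans PQ and QR.
End slopes at the hinge Q, treating each span as simply supported:
  span PQ: triangular load, peak 15.1: w₀L³/(45EI) = 30.58/EI
  span PQ: point load 76 at a = 3.6: Pab(L + a)/(6LEI) = 73.87/EI
  relative rotation θ_0 = (104.4 + 0)/EI = 104.4/EI
A unit hogging moment at Q produces rotation L₁/(3EI) + L₂/(3EI) = 2.833/EI.
Compatibility: M_Q·(L₁+L₂)/(3EI) = θ_0, giving M_Q = 36.86 kN·m (hogging).

M_Q = 36.86 kN·m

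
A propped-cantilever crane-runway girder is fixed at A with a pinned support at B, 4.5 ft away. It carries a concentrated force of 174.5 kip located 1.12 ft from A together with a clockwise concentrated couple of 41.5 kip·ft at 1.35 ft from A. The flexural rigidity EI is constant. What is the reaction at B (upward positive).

Take the reaction at B as the redundant and release it; the primary structure is a cantilever fixed at A.
Downward deflection at the released point B due to the loads:
  point load 174.5 at a = 1.12: Pa²(3L − a)/(6EI) = 451.6/EI
  clockwise couple 41.5 at a = 1.35: M₀a(2L − a)/(2EI) = 214.3/EI
  δ_0 = 665.9/EI
Tip deflection under a unit load at B: L³/(3EI) = 30.38/EI.
Compatibility at B: δ_0 − R_B·δ_{BB} = 0, so R_B = 665.9/30.38 = 21.92 kip.

R_B = 21.92 kip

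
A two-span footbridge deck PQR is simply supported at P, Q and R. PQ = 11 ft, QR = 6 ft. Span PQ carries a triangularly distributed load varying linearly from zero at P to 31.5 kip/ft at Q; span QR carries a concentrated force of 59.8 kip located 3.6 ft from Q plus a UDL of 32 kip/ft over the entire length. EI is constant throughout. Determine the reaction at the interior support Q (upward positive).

R_Q = 296.3 kip

Release continuity at Q by inserting a hinge; the redundant is the internal moment M_Q. The primary structure is two simply-supported spans PQ and QR.
Discontinuity in slope at Q on the released structure — sum the simple-span end rotations:
  span PQ: triangular load, peak 31.5: w₀L³/(45EI) = 931.7/EI
  span QR: point load 59.8 at a = 3.6: Pab(L + b)/(6LEI) = 120.6/EI
  span QR: UDL 32: wL³/(24EI) = 288/EI
  relative rotation θ_0 = (931.7 + 408.6)/EI = 1340/EI
A unit hogging moment at Q produces rotation L₁/(3EI) + L₂/(3EI) = 5.667/EI.
Slope continuity at Q: θ_0 = M_Q·5.667/EI, so M_Q = 1340/5.667 = 236.5 kip·ft (hogging).
Span PQ, ΣM about P with M_Q applied at Q: R_Q^{PQ}·11 = 1270 + 236.5, so R_Q^{PQ} = 137 kip and R_P = 173.2 − 137 = 36.25 kip.
Span QR, ΣM about R: R_Q^{QR}·6 = 719.5 + 236.5, so R_Q^{QR} = 159.3 kip and R_R = 251.8 − 159.3 = 92.46 kip.
R_Q = 137 + 159.3 = 296.3 kip.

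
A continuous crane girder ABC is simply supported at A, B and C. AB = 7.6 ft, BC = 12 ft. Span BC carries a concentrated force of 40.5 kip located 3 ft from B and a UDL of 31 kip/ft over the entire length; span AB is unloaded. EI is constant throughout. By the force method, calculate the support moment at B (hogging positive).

M_B = 390.4 kip·ft

Release continuity at B by inserting a hinge; the redundant is the internal moment M_B. The primary structure is two simply-supported spans AB and BC.
End slopes at the hinge B, treating each span as simply supported:
  span BC: point load 40.5 at a = 3: Pab(L + b)/(6LEI) = 318.9/EI
  span BC: UDL 31: wL³/(24EI) = 2232/EI
  relative rotation θ_0 = (0 + 2551)/EI = 2551/EI
A unit hogging moment at B produces rotation L₁/(3EI) + L₂/(3EI) = 6.533/EI.
Slope continuity at B: θ_0 = M_B·6.533/EI, so M_B = 2551/6.533 = 390.4 kip·ft (hogging).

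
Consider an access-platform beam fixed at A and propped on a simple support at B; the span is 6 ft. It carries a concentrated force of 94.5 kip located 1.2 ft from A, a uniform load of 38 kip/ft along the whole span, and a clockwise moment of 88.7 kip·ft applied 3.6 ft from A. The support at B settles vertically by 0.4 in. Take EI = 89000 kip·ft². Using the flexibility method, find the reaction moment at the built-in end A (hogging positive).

M_A = 476.8 kip·ft

Remove the prop at B; the released (primary) structure is a cantilever built in at A.
Deflection at B on the released cantilever, summing each load's contribution:
  point load 94.5 at a = 1.2: Pa²(3L − a)/(6EI) = 381/EI
  UDL 38: wL⁴/(8EI) = 6156/EI
  clockwise couple 88.7 at a = 3.6: M₀a(2L − a)/(2EI) = 1341/EI
  δ_0 = 7878/EI
Tip deflection under a unit load at B: L³/(3EI) = 72/EI.
With EI = 89000 kip·ft²: δ_0 = 0.088519 ft and δ_{BB} = 0.000809 ft/kip.
Compatibility — the beam at B must follow the support down by 0.03333 ft: δ_0 − R_B·δ_{BB} = 0.03333, so R_B = (0.088519 − 0.03333)/0.000809 = 68.22 kip.
Moment equilibrium about A: M_A = Σ(load moments about A) − R_B·L = 886.1 − 68.22×6 = 476.8 kip·ft.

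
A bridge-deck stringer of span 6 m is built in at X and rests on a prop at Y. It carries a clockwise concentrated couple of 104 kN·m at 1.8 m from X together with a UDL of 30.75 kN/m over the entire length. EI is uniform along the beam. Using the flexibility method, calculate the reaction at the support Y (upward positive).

R_Y = 82.45 kN

Choose R_Y as the redundant. The primary structure is the cantilever fixed at X.
Primary-structure tip deflection at Y by superposition:
  clockwise couple 104 at a = 1.8: M₀a(2L − a)/(2EI) = 954.7/EI
  UDL 30.75: wL⁴/(8EI) = 4982/EI
  δ_0 = 5936/EI
Tip deflection under a unit load at Y: L³/(3EI) = 72/EI.
Compatibility at Y: δ_0 − R_Y·δ_{YY} = 0, so R_Y = 5936/72 = 82.45 kN.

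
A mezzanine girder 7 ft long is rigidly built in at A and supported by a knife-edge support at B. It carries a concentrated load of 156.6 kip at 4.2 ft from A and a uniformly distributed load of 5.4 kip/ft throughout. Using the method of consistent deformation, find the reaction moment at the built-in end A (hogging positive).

Release the roller at B. Primary structure: cantilever fixed at A.
Downward deflection at the released point B due to the loads:
  point load 156.6 at a = 4.2: Pa²(3L − a)/(6EI) = 7735/EI
  UDL 5.4: wL⁴/(8EI) = 1621/EI
  δ_0 = 9355/EI
Flexibility coefficient — unit upward force at B: δ_{BB} = L³/(3EI) = 114.3/EI.
Compatibility at B: δ_0 − R_B·δ_{BB} = 0, so R_B = 9355/114.3 = 81.83 kip.
Moment equilibrium about A: M_A = Σ(load moments about A) − R_B·L = 790 − 81.83×7 = 217.2 kip·ft.

M_A = 217.2 kip·ft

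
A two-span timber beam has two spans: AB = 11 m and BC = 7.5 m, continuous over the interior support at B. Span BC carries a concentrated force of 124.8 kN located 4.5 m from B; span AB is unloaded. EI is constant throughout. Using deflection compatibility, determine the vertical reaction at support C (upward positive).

R_C = 66.38 kN

Insert a hinge at B; M_B is the redundant, and each span becomes simply supported.
End slopes at the hinge B, treating each span as simply supported:
  span BC: point load 124.8 at a = 4.5: Pab(L + b)/(6LEI) = 393.1/EI
  relative rotation θ_0 = (0 + 393.1)/EI = 393.1/EI
A unit hogging moment at B produces rotation L₁/(3EI) + L₂/(3EI) = 6.167/EI.
Compatibility: M_B·(L₁+L₂)/(3EI) = θ_0, giving M_B = 63.75 kN·m (hogging).
Span BC, ΣM about C: R_B^{BC}·7.5 = 374.4 + 63.75, so R_B^{BC} = 58.42 kN and R_C = 124.8 − 58.42 = 66.38 kN.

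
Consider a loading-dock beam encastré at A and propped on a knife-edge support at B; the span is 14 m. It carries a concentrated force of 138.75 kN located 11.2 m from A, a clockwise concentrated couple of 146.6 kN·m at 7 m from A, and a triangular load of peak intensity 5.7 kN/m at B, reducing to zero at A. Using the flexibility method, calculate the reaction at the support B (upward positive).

Remove the prop at B; the released (primary) structure is a cantilever built in at A.
Primary-structure tip deflection at B by superposition:
  point load 138.75 at a = 11.2: Pa²(3L − a)/(6EI) = 89345/EI
  clockwise couple 146.6 at a = 7: M₀a(2L − a)/(2EI) = 10775/EI
  triangular load, peak 5.7 at the free end: 11w₀L⁴/(120EI) = 20072/EI
  δ_0 = 120192/EI
Tip deflection under a unit load at B: L³/(3EI) = 914.7/EI.
Compatibility at B: δ_0 − R_B·δ_{BB} = 0, so R_B = 120192/914.7 = 131.4 kN.

R_B = 131.4 kN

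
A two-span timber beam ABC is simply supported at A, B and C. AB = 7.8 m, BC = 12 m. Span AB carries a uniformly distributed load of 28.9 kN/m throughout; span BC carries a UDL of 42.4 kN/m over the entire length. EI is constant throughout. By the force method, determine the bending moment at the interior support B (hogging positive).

Insert a hinge at B; M_B is the redundant, and each span becomes simply supported.
End slopes at the hinge B, treating each span as simply supported:
  span AB: UDL 28.9: wL³/(24EI) = 571.4/EI
  span BC: UDL 42.4: wL³/(24EI) = 3053/EI
  relative rotation θ_0 = (571.4 + 3053)/EI = 3624/EI
A unit hogging moment at B produces rotation L₁/(3EI) + L₂/(3EI) = 6.6/EI.
Slope continuity at B: θ_0 = M_B·6.6/EI, so M_B = 3624/6.6 = 549.1 kN·m (hogging).

M_B = 549.1 kN·m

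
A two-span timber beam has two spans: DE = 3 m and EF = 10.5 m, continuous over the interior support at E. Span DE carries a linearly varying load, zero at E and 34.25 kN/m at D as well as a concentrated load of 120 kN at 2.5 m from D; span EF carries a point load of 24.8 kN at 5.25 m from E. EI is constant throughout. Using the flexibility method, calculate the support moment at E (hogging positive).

Take M_E as the redundant. Released structure: two simple spans DE and EF with a hinge at E.
End slopes at the hinge E, treating each span as simply supported:
  span DE: triangular load, peak 34.25: 7w₀L³/(360EI) = 17.98/EI
  span DE: point load 120 at a = 2.5: Pab(L + a)/(6LEI) = 45.83/EI
  span EF: point load 24.8 at a = 5.25: Pab(L + b)/(6LEI) = 170.9/EI
  relative rotation θ_0 = (63.81 + 170.9)/EI = 234.7/EI
A unit hogging moment at E produces rotation L₁/(3EI) + L₂/(3EI) = 4.5/EI.
Slope continuity at E: θ_0 = M_E·4.5/EI, so M_E = 234.7/4.5 = 52.16 kN·m (hogging).

M_E = 52.16 kN·m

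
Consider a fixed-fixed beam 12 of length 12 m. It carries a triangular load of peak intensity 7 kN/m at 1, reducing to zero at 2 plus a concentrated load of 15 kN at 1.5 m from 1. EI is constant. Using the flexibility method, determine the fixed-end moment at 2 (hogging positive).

Release both end moments; the primary structure is a simply-supported span 12 with redundants M_1 and M_2.
On the primary (simply-supported) span, the end slopes from the loading are:
  at 1: triangular load, peak 7: w₀L³/(45EI) = 268.8/EI
  at 2: triangular load, peak 7: 7w₀L³/(360EI) = 235.2/EI
  at 1: point load 15 at a = 1.5: Pab(L + b)/(6LEI) = 73.83/EI
  at 2: point load 15 at a = 1.5: Pab(L + a)/(6LEI) = 44.3/EI
  θ_10 = 342.6/EI,  θ_20 = 279.5/EI
Flexibility coefficients: a unit moment at one end gives L/(3EI) there and L/(6EI) at the far end, so f₁₁ = f₂₂ = 4/EI and f₁₂ = f₂₁ = 2/EI.
Compatibility — zero rotation at each built-in end:
  4 M_1 + 2 M_2 = 342.6
  2 M_1 + 4 M_2 = 279.5
Solving the pair gives M_1 = 67.63 kN·m and M_2 = 36.06 kN·m (hogging).

M_2 = 36.06 kN·m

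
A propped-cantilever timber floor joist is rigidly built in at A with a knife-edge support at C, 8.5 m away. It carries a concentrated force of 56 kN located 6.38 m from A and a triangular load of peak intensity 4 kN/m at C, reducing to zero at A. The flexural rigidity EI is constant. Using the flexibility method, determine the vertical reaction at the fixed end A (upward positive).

Remove the prop at C; the released (primary) structure is a cantilever built in at A.
Downward deflection at the released point C due to the loads:
  point load 56 at a = 6.38: Pa²(3L − a)/(6EI) = 7264/EI
  triangular load, peak 4 at the free end: 11w₀L⁴/(120EI) = 1914/EI
  δ_0 = 9178/EI
Flexibility coefficient — unit upward force at C: δ_{CC} = L³/(3EI) = 204.7/EI.
Compatibility at C: δ_0 − R_C·δ_{CC} = 0, so R_C = 9178/204.7 = 44.83 kN.
Vertical equilibrium: R_A = ΣP − R_C = 73 − 44.83 = 28.17 kN.

R_A = 28.17 kN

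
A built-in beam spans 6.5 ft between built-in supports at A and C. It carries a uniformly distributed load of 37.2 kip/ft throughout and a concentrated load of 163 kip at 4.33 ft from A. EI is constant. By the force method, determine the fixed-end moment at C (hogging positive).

Take the two fixed-end moments M_A, M_C as redundants; the released structure is the simple span AC.
End rotations of the released simple span under the applied load (×1/EI):
  at A: UDL 37.2: wL³/(24EI) = 425.7/EI
  at C: UDL 37.2: wL³/(24EI) = 425.7/EI
  at A: point load 163 at a = 4.33: Pab(L + b)/(6LEI) = 340.5/EI
  at C: point load 163 at a = 4.33: Pab(L + a)/(6LEI) = 425.3/EI
  θ_A0 = 766.1/EI,  θ_C0 = 851/EI
Flexibility coefficients: a unit moment at one end gives L/(3EI) there and L/(6EI) at the far end, so f₁₁ = f₂₂ = 2.167/EI and f₁₂ = f₂₁ = 1.083/EI.
Compatibility — zero rotation at each built-in end:
  2.167 M_A + 1.083 M_C = 766.1
  1.083 M_A + 2.167 M_C = 851
Solving the pair gives M_A = 209.6 kip·ft and M_C = 287.9 kip·ft (hogging).

M_C = 287.9 kip·ft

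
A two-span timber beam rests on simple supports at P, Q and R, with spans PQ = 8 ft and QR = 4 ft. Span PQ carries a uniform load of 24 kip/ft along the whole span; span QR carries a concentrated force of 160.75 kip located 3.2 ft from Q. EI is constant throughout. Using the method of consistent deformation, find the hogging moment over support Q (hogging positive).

Insert a hinge at Q; M_Q is the redundant, and each span becomes simply supported.
Rotations at Q on the released spans (each span's end-slope, ×1/EI):
  span PQ: UDL 24: wL³/(24EI) = 512/EI
  span QR: point load 160.75 at a = 3.2: Pab(L + b)/(6LEI) = 82.3/EI
  relative rotation θ_0 = (512 + 82.3)/EI = 594.3/EI
A unit hogging moment at Q produces rotation L₁/(3EI) + L₂/(3EI) = 4/EI.
Compatibility: M_Q·(L₁+L₂)/(3EI) = θ_0, giving M_Q = 148.6 kip·ft (hogging).

M_Q = 148.6 kip·ft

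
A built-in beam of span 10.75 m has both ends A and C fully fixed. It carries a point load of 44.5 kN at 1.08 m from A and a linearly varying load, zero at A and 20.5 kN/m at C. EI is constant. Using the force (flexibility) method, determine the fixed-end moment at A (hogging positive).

M_A = 117.9 kN·m

Release both end moments; the primary structure is a simply-supported span AC with redundants M_A and M_C.
On the primary (simply-supported) span, the end slopes from the loading are:
  at A: point load 44.5 at a = 1.08: Pab(L + b)/(6LEI) = 147.1/EI
  at C: point load 44.5 at a = 1.08: Pab(L + a)/(6LEI) = 85.24/EI
  at A: triangular load, peak 20.5: 7w₀L³/(360EI) = 495.2/EI
  at C: triangular load, peak 20.5: w₀L³/(45EI) = 565.9/EI
  θ_A0 = 642.3/EI,  θ_C0 = 651.2/EI
Flexibility coefficients: a unit moment at one end gives L/(3EI) there and L/(6EI) at the far end, so f₁₁ = f₂₂ = 3.583/EI and f₁₂ = f₂₁ = 1.792/EI.
Compatibility — zero rotation at each built-in end:
  3.583 M_A + 1.792 M_C = 642.3
  1.792 M_A + 3.583 M_C = 651.2
Solving the pair gives M_A = 117.9 kN·m and M_C = 122.8 kN·m (hogging).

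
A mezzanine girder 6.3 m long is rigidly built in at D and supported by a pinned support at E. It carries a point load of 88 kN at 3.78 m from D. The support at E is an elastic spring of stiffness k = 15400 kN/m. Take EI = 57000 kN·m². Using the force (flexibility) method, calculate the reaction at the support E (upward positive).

Release the roller at E. Primary structure: cantilever fixed at D.
Deflection at E on the released cantilever, summing each load's contribution:
  point load 88 at a = 3.78: Pa²(3L − a)/(6EI) = 3169/EI
Tip deflection under a unit load at E: L³/(3EI) = 83.35/EI.
With EI = 57000 kN·m²: δ_0 = 0.055589 m and δ_{EE} = 0.001462 m/kN.
Compatibility — the spring shortens by R_E/k under the reaction it provides: δ_0 − R_E·δ_{EE} = R_E/k. With 1/k = 0.000065 m/kN, R_E = δ_0 / (δ_{EE} + 1/k) = 0.055589 / (0.001462 + 0.000065) = 36.4 kN.

R_E = 36.4 kN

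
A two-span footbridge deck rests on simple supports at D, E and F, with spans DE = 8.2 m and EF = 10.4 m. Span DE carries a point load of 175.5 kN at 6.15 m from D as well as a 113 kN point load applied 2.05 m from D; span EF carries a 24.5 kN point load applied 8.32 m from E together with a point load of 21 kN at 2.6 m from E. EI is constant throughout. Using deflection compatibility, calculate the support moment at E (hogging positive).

M_E = 185.7 kN·m

Release continuity at E by inserting a hinge; the redundant is the internal moment M_E. The primary structure is two simply-supported spans DE and EF.
Discontinuity in slope at E on the released structure — sum the simple-span end rotations:
  span DE: point load 175.5 at a = 6.15: Pab(L + a)/(6LEI) = 645.3/EI
  span DE: point load 113 at a = 2.05: Pab(L + a)/(6LEI) = 296.8/EI
  span EF: point load 24.5 at a = 8.32: Pab(L + b)/(6LEI) = 84.8/EI
  span EF: point load 21 at a = 2.6: Pab(L + b)/(6LEI) = 124.2/EI
  relative rotation θ_0 = (942.1 + 209)/EI = 1151/EI
A unit hogging moment at E produces rotation L₁/(3EI) + L₂/(3EI) = 6.2/EI.
Slope continuity at E: θ_0 = M_E·6.2/EI, so M_E = 1151/6.2 = 185.7 kN·m (hogging).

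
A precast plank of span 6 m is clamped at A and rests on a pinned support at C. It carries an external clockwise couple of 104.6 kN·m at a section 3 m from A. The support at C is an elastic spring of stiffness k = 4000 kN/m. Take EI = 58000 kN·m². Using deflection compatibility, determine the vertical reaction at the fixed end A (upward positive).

R_A = -16.32 kN

Remove the prop at C; the released (primary) structure is a cantilever built in at A.
Free-end deflection of the primary structure under the applied loading (downward +):
  clockwise couple 104.6 at a = 3: M₀a(2L − a)/(2EI) = 1412/EI
Flexibility coefficient — unit upward force at C: δ_{CC} = L³/(3EI) = 72/EI.
With EI = 58000 kN·m²: δ_0 = 0.024347 m and δ_{CC} = 0.001241 m/kN.
Compatibility — the spring shortens by R_C/k under the reaction it provides: δ_0 − R_C·δ_{CC} = R_C/k. With 1/k = 0.00025 m/kN, R_C = δ_0 / (δ_{CC} + 1/k) = 0.024347 / (0.001241 + 0.00025) = 16.32 kN.
Vertical equilibrium: R_A = ΣP − R_C = 0 − 16.32 = -16.32 kN.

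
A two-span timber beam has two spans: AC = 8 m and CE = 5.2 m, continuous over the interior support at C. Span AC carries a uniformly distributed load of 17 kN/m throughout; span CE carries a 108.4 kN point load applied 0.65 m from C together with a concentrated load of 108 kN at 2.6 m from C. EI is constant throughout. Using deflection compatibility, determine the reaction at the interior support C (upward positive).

Take M_C as the redundant. Released structure: two simple spans AC and CE with a hinge at C.
Discontinuity in slope at C on the released structure — sum the simple-span end rotations:
  span AC: UDL 17: wL³/(24EI) = 362.7/EI
  span CE: point load 108.4 at a = 0.65: Pab(L + b)/(6LEI) = 100.2/EI
  span CE: point load 108 at a = 2.6: Pab(L + b)/(6LEI) = 182.5/EI
  relative rotation θ_0 = (362.7 + 282.7)/EI = 645.4/EI
A unit hogging moment at C produces rotation L₁/(3EI) + L₂/(3EI) = 4.4/EI.
Slope continuity at C: θ_0 = M_C·4.4/EI, so M_C = 645.4/4.4 = 146.7 kN·m (hogging).
Span AC, ΣM about A with M_C applied at C: R_C^{AC}·8 = 544 + 146.7, so R_C^{AC} = 86.33 kN and R_A = 136 − 86.33 = 49.67 kN.
Span CE, ΣM about E: R_C^{CE}·5.2 = 774 + 146.7, so R_C^{CE} = 177.1 kN and R_E = 216.4 − 177.1 = 39.34 kN.
R_C = 86.33 + 177.1 = 263.4 kN.

R_C = 263.4 kN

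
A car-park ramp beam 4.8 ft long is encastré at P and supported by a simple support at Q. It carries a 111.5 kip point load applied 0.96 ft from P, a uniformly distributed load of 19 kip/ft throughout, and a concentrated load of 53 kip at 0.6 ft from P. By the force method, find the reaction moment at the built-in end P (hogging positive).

Remove the prop at Q; the released (primary) structure is a cantilever built in at P.
Primary-structure tip deflection at Q by superposition:
  point load 111.5 at a = 0.96: Pa²(3L − a)/(6EI) = 230.2/EI
  UDL 19: wL⁴/(8EI) = 1261/EI
  point load 53 at a = 0.6: Pa²(3L − a)/(6EI) = 43.88/EI
  δ_0 = 1535/EI
Tip deflection under a unit load at Q: L³/(3EI) = 36.86/EI.
The prop prevents deflection at Q: R_Q = δ_0/δ_{QQ} = 1535/36.86 = 41.63 kip.
Moment equilibrium about P: M_P = Σ(load moments about P) − R_Q·L = 357.7 − 41.63×4.8 = 157.9 kip·ft.

M_P = 157.9 kip·ft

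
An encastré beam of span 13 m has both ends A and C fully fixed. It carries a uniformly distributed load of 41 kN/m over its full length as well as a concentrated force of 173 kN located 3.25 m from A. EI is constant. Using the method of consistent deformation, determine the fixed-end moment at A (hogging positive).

Take the two fixed-end moments M_A, M_C as redundants; the released structure is the simple span AC.
Simple-span end rotations at A and C under the given loads:
  at A: UDL 41: wL³/(24EI) = 3753/EI
  at C: UDL 41: wL³/(24EI) = 3753/EI
  at A: point load 173 at a = 3.25: Pab(L + b)/(6LEI) = 1599/EI
  at C: point load 173 at a = 3.25: Pab(L + a)/(6LEI) = 1142/EI
  θ_A0 = 5352/EI,  θ_C0 = 4895/EI
Flexibility coefficients: a unit moment at one end gives L/(3EI) there and L/(6EI) at the far end, so f₁₁ = f₂₂ = 4.333/EI and f₁₂ = f₂₁ = 2.167/EI.
Compatibility — zero rotation at each built-in end:
  4.333 M_A + 2.167 M_C = 5352
  2.167 M_A + 4.333 M_C = 4895
Solving the pair gives M_A = 893.7 kN·m and M_C = 682.8 kN·m (hogging).

M_A = 893.7 kN·m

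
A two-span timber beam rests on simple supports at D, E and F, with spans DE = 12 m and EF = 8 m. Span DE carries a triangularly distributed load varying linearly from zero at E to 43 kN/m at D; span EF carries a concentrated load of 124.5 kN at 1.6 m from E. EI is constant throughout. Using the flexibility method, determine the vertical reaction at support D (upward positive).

R_D = 149.2 kN

Take M_E as the redundant. Released structure: two simple spans DE and EF with a hinge at E.
End slopes at the hinge E, treating each span as simply supported:
  span DE: triangular load, peak 43: 7w₀L³/(360EI) = 1445/EI
  span EF: point load 124.5 at a = 1.6: Pab(L + b)/(6LEI) = 382.5/EI
  relative rotation θ_0 = (1445 + 382.5)/EI = 1827/EI
A unit hogging moment at E produces rotation L₁/(3EI) + L₂/(3EI) = 6.667/EI.
Slope continuity at E: θ_0 = M_E·6.667/EI, so M_E = 1827/6.667 = 274.1 kN·m (hogging).
Span DE, ΣM about D with M_E applied at E: R_E^{DE}·12 = 1032 + 274.1, so R_E^{DE} = 108.8 kN and R_D = 258 − 108.8 = 149.2 kN.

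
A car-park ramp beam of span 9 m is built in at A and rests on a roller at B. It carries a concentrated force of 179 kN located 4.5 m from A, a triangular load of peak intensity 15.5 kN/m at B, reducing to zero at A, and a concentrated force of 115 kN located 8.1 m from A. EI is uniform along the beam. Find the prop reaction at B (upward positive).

Remove the prop at B; the released (primary) structure is a cantilever built in at A.
Deflection at B on the released cantilever, summing each load's contribution:
  point load 179 at a = 4.5: Pa²(3L − a)/(6EI) = 13593/EI
  triangular load, peak 15.5 at the free end: 11w₀L⁴/(120EI) = 9322/EI
  point load 115 at a = 8.1: Pa²(3L − a)/(6EI) = 23767/EI
  δ_0 = 46682/EI
Flexibility coefficient — unit upward force at B: δ_{BB} = L³/(3EI) = 243/EI.
Compatibility at B: δ_0 − R_B·δ_{BB} = 0, so R_B = 46682/243 = 192.1 kN.

R_B = 192.1 kN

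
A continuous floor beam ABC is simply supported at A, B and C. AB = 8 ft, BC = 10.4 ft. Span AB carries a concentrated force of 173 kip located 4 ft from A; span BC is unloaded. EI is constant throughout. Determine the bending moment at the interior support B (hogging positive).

Release continuity at B by inserting a hinge; the redundant is the internal moment M_B. The primary structure is two simply-supported spans AB and BC.
Rotations at B on the released spans (each span's end-slope, ×1/EI):
  span AB: point load 173 at a = 4: Pab(L + a)/(6LEI) = 692/EI
  relative rotation θ_0 = (692 + 0)/EI = 692/EI
A unit hogging moment at B produces rotation L₁/(3EI) + L₂/(3EI) = 6.133/EI.
Compatibility: M_B·(L₁+L₂)/(3EI) = θ_0, giving M_B = 112.8 kip·ft (hogging).

M_B = 112.8 kip·ft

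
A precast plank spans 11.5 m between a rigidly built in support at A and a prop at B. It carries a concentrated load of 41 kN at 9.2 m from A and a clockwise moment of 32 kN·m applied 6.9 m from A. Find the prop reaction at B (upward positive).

R_B = 32.37 kN

Release the roller at B. Primary structure: cantilever fixed at A.
Free-end deflection of the primary structure under the applied loading (downward +):
  point load 41 at a = 9.2: Pa²(3L − a)/(6EI) = 14633/EI
  clockwise couple 32 at a = 6.9: M₀a(2L − a)/(2EI) = 1777/EI
  δ_0 = 16410/EI
Tip deflection under a unit load at B: L³/(3EI) = 507/EI.
Compatibility at B: δ_0 − R_B·δ_{BB} = 0, so R_B = 16410/507 = 32.37 kN.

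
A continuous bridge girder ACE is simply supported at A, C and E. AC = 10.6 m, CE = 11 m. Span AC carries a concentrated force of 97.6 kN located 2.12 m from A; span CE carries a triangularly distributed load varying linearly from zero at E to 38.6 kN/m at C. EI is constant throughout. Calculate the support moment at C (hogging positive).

Insert a hinge at C; M_C is the redundant, and each span becomes simply supported.
End slopes at the hinge C, treating each span as simply supported:
  span AC: point load 97.6 at a = 2.12: Pab(L + a)/(6LEI) = 350.9/EI
  span CE: triangular load, peak 38.6: w₀L³/(45EI) = 1142/EI
  relative rotation θ_0 = (350.9 + 1142)/EI = 1493/EI
A unit hogging moment at C produces rotation L₁/(3EI) + L₂/(3EI) = 7.2/EI.
Compatibility: M_C·(L₁+L₂)/(3EI) = θ_0, giving M_C = 207.3 kN·m (hogging).

M_C = 207.3 kN·m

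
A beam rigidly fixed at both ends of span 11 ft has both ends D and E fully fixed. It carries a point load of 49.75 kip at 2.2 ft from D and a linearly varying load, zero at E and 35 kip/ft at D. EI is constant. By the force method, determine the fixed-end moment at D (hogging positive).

Release both end moments; the primary structure is a simply-supported span DE with redundants M_D and M_E.
On the primary (simply-supported) span, the end slopes from the loading are:
  at D: point load 49.75 at a = 2.2: Pab(L + b)/(6LEI) = 288.9/EI
  at E: point load 49.75 at a = 2.2: Pab(L + a)/(6LEI) = 192.6/EI
  at D: triangular load, peak 35: w₀L³/(45EI) = 1035/EI
  at E: triangular load, peak 35: 7w₀L³/(360EI) = 905.8/EI
  θ_D0 = 1324/EI,  θ_E0 = 1098/EI
Flexibility coefficients: a unit moment at one end gives L/(3EI) there and L/(6EI) at the far end, so f₁₁ = f₂₂ = 3.667/EI and f₁₂ = f₂₁ = 1.833/EI.
Compatibility — zero rotation at each built-in end:
  3.667 M_D + 1.833 M_E = 1324
  1.833 M_D + 3.667 M_E = 1098
Solving the pair gives M_D = 281.8 kip·ft and M_E = 158.7 kip·ft (hogging).

M_D = 281.8 kip·ft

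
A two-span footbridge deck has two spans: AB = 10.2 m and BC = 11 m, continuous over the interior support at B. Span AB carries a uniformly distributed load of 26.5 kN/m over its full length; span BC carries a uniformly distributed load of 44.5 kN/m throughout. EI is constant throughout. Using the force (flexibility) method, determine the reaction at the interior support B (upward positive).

Release continuity at B by inserting a hinge; the redundant is the internal moment M_B. The primary structure is two simply-supported spans AB and BC.
End slopes at the hinge B, treating each span as simply supported:
  span AB: UDL 26.5: wL³/(24EI) = 1172/EI
  span BC: UDL 44.5: wL³/(24EI) = 2468/EI
  relative rotation θ_0 = (1172 + 2468)/EI = 3640/EI
A unit hogging moment at B produces rotation L₁/(3EI) + L₂/(3EI) = 7.067/EI.
Compatibility: M_B·(L₁+L₂)/(3EI) = θ_0, giving M_B = 515 kN·m (hogging).
Span AB, ΣM about A with M_B applied at B: R_B^{AB}·10.2 = 1379 + 515, so R_B^{AB} = 185.6 kN and R_A = 270.3 − 185.6 = 84.66 kN.
Span BC, ΣM about C: R_B^{BC}·11 = 2692 + 515, so R_B^{BC} = 291.6 kN and R_C = 489.5 − 291.6 = 197.9 kN.
R_B = 185.6 + 291.6 = 477.2 kN.

R_B = 477.2 kN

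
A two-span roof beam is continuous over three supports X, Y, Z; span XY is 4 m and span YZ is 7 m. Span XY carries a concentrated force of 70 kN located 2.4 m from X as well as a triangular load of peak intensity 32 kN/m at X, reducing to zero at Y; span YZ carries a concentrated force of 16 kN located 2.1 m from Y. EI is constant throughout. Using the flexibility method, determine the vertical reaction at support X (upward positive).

Release continuity at Y by inserting a hinge; the redundant is the internal moment M_Y. The primary structure is two simply-supported spans XY and YZ.
Rotations at Y on the released spans (each span's end-slope, ×1/EI):
  span XY: point load 70 at a = 2.4: Pab(L + a)/(6LEI) = 71.68/EI
  span XY: triangular load, peak 32: 7w₀L³/(360EI) = 39.82/EI
  span YZ: point load 16 at a = 2.1: Pab(L + b)/(6LEI) = 46.65/EI
  relative rotation θ_0 = (111.5 + 46.65)/EI = 158.2/EI
A unit hogging moment at Y produces rotation L₁/(3EI) + L₂/(3EI) = 3.667/EI.
Slope continuity at Y: θ_0 = M_Y·3.667/EI, so M_Y = 158.2/3.667 = 43.13 kN·m (hogging).
Span XY, ΣM about X with M_Y applied at Y: R_Y^{XY}·4 = 253.3 + 43.13, so R_Y^{XY} = 74.12 kN and R_X = 134 − 74.12 = 59.88 kN.

R_X = 59.88 kN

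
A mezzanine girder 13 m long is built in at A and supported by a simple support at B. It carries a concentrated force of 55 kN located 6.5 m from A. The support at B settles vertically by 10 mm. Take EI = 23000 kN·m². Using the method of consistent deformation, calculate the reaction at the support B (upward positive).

R_B = 16.87 kN

Take the reaction at B as the redundant and release it; the primary structure is a cantilever fixed at A.
Primary-structure tip deflection at B by superposition:
  point load 55 at a = 6.5: Pa²(3L − a)/(6EI) = 12587/EI
Flexibility coefficient — unit upward force at B: δ_{BB} = L³/(3EI) = 732.3/EI.
With EI = 23000 kN·m²: δ_0 = 0.54726 m and δ_{BB} = 0.031841 m/kN.
Compatibility — the beam at B must follow the support down by 0.01 m: δ_0 − R_B·δ_{BB} = 0.01, so R_B = (0.54726 − 0.01)/0.031841 = 16.87 kN.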